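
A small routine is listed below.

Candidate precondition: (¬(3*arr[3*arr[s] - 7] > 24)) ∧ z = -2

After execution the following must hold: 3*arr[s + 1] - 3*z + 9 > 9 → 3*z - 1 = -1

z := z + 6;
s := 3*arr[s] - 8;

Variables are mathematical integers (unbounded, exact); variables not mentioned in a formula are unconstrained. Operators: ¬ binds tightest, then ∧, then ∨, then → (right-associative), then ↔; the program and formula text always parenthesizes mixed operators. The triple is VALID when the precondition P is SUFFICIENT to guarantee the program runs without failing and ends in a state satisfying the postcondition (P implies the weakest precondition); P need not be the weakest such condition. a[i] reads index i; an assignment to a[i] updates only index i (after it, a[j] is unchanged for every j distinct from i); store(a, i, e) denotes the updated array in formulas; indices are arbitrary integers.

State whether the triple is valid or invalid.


Working backward. After the program, the postcondition 3*arr[s + 1] - 3*z + 9 > 9 → 3*z - 1 = -1 must hold; in canonical form it is 3*arr[s + 1] > 3*z → 3*z = 0.
Before s := 3*arr[s] - 8: 3*arr[3*arr[s] - 7] > 3*z → 3*z = 0
Before z := z + 6: 3*arr[3*arr[s] - 7] > 3*z + 18 → 3*z = -18
The weakest precondition is 3*arr[3*arr[s] - 7] > 3*z + 18 → 3*z = -18.
Check whether (¬(3*arr[3*arr[s] - 7] > 24)) ∧ z = -2 implies it.
Countermodel: at the initial state arr = {[-7] = 5, [2] = 0, elsewhere 0}, s = 2, z = -2, the precondition holds but the weakest precondition fails.
Answer: invalid


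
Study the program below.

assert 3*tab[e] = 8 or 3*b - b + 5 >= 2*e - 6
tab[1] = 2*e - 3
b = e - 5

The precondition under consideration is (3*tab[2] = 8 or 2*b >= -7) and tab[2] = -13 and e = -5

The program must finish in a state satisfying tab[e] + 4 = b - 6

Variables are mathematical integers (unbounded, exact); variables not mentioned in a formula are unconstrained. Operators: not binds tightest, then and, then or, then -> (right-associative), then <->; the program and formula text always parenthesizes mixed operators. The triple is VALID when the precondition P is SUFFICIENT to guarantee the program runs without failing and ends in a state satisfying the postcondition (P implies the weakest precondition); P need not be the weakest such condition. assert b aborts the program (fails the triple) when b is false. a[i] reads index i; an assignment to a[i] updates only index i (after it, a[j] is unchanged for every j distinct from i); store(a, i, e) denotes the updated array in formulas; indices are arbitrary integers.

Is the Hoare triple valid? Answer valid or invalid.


Working backward. After the program, the postcondition tab[e] + 4 = b - 6 must hold; in canonical form it is tab[e] = b - 10.
Before b := e - 5: tab[e] = e - 15
Before tab[1] := 2*e - 3: store(tab, 1, 2*e - 3)[e] = e - 15
Before assert 3*tab[e] = 8 or 3*b - b + 5 >= 2*e - 6: (3*tab[e] = 8 or 2*b >= 2*e - 11) and store(tab, 1, 2*e - 3)[e] = e - 15
The weakest precondition is (3*tab[e] = 8 or 2*b >= 2*e - 11) and store(tab, 1, 2*e - 3)[e] = e - 15.
Check whether (3*tab[2] = 8 or 2*b >= -7) and tab[2] = -13 and e = -5 implies it.
Countermodel: at the initial state b = 0, e = -5, tab = {[-5] = 3, [1] = -13, [2] = -13, elsewhere -13}, the precondition holds but the weakest precondition fails.
Answer: invalid


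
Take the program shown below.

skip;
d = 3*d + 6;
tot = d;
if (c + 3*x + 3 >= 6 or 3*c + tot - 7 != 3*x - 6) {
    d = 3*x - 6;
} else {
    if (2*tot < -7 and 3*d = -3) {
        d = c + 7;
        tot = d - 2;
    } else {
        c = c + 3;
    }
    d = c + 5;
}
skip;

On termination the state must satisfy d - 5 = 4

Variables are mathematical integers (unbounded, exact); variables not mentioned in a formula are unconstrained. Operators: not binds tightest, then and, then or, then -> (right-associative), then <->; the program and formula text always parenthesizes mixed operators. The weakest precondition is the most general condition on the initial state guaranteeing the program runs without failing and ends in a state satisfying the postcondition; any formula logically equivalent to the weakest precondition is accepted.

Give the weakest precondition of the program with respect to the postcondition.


Working backward. After the program, the postcondition d - 5 = 4 must hold; in canonical form it is d = 9.
Before skip: d = 9
Then branch requires 3*x = 15; else branch requires ((2*tot < -7 and 3*d = -3) -> c = 4) and ((not (2*tot < -7 and 3*d = -3)) -> c = 1).
Before the if: ((c + 3*x >= 3 or 3*c + tot != 3*x + 1) -> 3*x = 15) and ((not (c + 3*x >= 3 or 3*c + tot != 3*x + 1)) -> (((2*tot < -7 and 3*d = -3) -> c = 4) and ((not (2*tot < -7 and 3*d = -3)) -> c = 1)))
Before tot := d: ((c + 3*x >= 3 or 3*c + d != 3*x + 1) -> 3*x = 15) and ((not (c + 3*x >= 3 or 3*c + d != 3*x + 1)) -> (((2*d < -7 and 3*d = -3) -> c = 4) and ((not (2*d < -7 and 3*d = -3)) -> c = 1)))
Before d := 3*d + 6: ((c + 3*x >= 3 or 3*c + 3*d != 3*x - 5) -> 3*x = 15) and ((not (c + 3*x >= 3 or 3*c + 3*d != 3*x - 5)) -> (((6*d < -19 and 9*d = -21) -> c = 4) and ((not (6*d < -19 and 9*d = -21)) -> c = 1)))
Before skip: ((c + 3*x >= 3 or 3*c + 3*d != 3*x - 5) -> 3*x = 15) and ((not (c + 3*x >= 3 or 3*c + 3*d != 3*x - 5)) -> (((6*d < -19 and 9*d = -21) -> c = 4) and ((not (6*d < -19 and 9*d = -21)) -> c = 1)))
Answer: WP = ((c + 3*x >= 3 or 3*c + 3*d != 3*x - 5) -> 3*x = 15) and ((not (c + 3*x >= 3 or 3*c + 3*d != 3*x - 5)) -> (((6*d < -19 and 9*d = -21) -> c = 4) and ((not (6*d < -19 and 9*d = -21)) -> c = 1)))


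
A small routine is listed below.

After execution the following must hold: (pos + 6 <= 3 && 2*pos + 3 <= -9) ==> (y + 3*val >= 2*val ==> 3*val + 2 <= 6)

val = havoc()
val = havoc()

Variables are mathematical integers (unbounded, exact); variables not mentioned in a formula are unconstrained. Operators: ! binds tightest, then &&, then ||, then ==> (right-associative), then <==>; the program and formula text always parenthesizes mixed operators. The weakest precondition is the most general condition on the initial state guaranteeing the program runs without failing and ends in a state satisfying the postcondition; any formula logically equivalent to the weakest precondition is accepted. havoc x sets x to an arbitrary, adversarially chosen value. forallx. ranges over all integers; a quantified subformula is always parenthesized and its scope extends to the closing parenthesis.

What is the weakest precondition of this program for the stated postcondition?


Working backward. After the program, the postcondition (pos + 6 <= 3 && 2*pos + 3 <= -9) ==> (y + 3*val >= 2*val ==> 3*val + 2 <= 6) must hold; in canonical form it is (pos <= -3 && 2*pos <= -12) ==> (val + y >= 0 ==> 3*val <= 4).
Before havoc val: forall val_1. ((pos <= -3 && 2*pos <= -12) ==> (val_1 + y >= 0 ==> 3*val_1 <= 4))
Before havoc val: forall val_1. ((pos <= -3 && 2*pos <= -12) ==> (val_1 + y >= 0 ==> 3*val_1 <= 4))
Answer: WP = forall val_1. ((pos <= -3 && 2*pos <= -12) ==> (val_1 + y >= 0 ==> 3*val_1 <= 4))


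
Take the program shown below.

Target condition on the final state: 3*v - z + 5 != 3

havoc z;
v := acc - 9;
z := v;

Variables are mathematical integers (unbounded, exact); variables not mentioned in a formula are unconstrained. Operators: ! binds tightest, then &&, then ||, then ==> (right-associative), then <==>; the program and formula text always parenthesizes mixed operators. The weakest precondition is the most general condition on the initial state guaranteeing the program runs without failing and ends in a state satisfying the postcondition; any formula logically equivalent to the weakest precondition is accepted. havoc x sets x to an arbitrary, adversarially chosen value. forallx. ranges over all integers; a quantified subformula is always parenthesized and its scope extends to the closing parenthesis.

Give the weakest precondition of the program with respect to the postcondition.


Working backward. After the program, the postcondition 3*v - z + 5 != 3 must hold; in canonical form it is 3*v != z - 2.
Before z := v: 2*v != -2
Before v := acc - 9: 2*acc != 16
Before havoc z: 2*acc != 16
Answer: WP = 2*acc != 16


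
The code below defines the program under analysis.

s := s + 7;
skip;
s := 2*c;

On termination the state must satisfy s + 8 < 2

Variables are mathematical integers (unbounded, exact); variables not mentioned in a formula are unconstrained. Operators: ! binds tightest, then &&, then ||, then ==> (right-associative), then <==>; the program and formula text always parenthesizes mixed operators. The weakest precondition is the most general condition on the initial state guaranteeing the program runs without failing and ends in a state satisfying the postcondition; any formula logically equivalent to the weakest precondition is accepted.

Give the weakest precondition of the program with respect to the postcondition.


Working backward. After the program, the postcondition s + 8 < 2 must hold; in canonical form it is s < -6.
Before s := 2*c: 2*c < -6
Before skip: 2*c < -6
Before s := s + 7: 2*c < -6
Answer: WP = 2*c < -6


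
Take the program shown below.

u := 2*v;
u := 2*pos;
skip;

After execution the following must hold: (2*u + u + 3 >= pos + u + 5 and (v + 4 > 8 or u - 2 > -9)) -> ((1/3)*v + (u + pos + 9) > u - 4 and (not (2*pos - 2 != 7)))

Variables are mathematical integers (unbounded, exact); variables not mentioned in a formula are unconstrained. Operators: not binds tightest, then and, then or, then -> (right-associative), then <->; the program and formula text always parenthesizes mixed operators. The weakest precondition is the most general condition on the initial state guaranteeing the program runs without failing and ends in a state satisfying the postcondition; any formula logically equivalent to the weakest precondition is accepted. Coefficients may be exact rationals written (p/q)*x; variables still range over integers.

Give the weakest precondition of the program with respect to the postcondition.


Working backward. After the program, the postcondition (2*u + u + 3 >= pos + u + 5 and (v + 4 > 8 or u - 2 > -9)) -> ((1/3)*v + (u + pos + 9) > u - 4 and (not (2*pos - 2 != 7))) must hold; in canonical form it is (2*u >= pos + 2 and (v > 4 or u > -7)) -> (pos + (1/3)*v > -13 and (not (2*pos != 9))).
Before skip: (2*u >= pos + 2 and (v > 4 or u > -7)) -> (pos + (1/3)*v > -13 and (not (2*pos != 9)))
Before u := 2*pos: (3*pos >= 2 and (v > 4 or 2*pos > -7)) -> (pos + (1/3)*v > -13 and (not (2*pos != 9)))
Before u := 2*v: (3*pos >= 2 and (v > 4 or 2*pos > -7)) -> (pos + (1/3)*v > -13 and (not (2*pos != 9)))
Answer: WP = (3*pos >= 2 and (v > 4 or 2*pos > -7)) -> (pos + (1/3)*v > -13 and (not (2*pos != 9)))


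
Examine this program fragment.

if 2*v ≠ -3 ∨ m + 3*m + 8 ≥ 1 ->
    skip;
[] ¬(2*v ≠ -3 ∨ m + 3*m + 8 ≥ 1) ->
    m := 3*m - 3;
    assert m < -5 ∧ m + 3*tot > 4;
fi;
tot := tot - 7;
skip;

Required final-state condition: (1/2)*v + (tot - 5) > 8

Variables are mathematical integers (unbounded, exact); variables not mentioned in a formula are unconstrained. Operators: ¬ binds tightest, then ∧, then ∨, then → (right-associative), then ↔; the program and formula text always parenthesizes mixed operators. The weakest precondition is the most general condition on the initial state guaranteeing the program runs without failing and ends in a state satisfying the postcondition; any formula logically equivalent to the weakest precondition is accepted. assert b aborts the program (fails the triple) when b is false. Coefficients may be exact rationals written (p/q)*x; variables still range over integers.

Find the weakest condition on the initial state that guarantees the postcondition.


Working backward. After the program, the postcondition (1/2)*v + (tot - 5) > 8 must hold; in canonical form it is tot + (1/2)*v > 13.
Before skip: tot + (1/2)*v > 13
Before tot := tot - 7: tot + (1/2)*v > 20
Then branch requires tot + (1/2)*v > 20; else branch requires 3*m < -2 ∧ 3*m + 3*tot > 7 ∧ tot + (1/2)*v > 20.
Before the if: ((2*v ≠ -3 ∨ 4*m ≥ -7) → tot + (1/2)*v > 20) ∧ ((¬(2*v ≠ -3 ∨ 4*m ≥ -7)) → (3*m < -2 ∧ 3*m + 3*tot > 7 ∧ tot + (1/2)*v > 20))
Answer: WP = ((2*v ≠ -3 ∨ 4*m ≥ -7) → tot + (1/2)*v > 20) ∧ ((¬(2*v ≠ -3 ∨ 4*m ≥ -7)) → (3*m < -2 ∧ 3*m + 3*tot > 7 ∧ tot + (1/2)*v > 20))


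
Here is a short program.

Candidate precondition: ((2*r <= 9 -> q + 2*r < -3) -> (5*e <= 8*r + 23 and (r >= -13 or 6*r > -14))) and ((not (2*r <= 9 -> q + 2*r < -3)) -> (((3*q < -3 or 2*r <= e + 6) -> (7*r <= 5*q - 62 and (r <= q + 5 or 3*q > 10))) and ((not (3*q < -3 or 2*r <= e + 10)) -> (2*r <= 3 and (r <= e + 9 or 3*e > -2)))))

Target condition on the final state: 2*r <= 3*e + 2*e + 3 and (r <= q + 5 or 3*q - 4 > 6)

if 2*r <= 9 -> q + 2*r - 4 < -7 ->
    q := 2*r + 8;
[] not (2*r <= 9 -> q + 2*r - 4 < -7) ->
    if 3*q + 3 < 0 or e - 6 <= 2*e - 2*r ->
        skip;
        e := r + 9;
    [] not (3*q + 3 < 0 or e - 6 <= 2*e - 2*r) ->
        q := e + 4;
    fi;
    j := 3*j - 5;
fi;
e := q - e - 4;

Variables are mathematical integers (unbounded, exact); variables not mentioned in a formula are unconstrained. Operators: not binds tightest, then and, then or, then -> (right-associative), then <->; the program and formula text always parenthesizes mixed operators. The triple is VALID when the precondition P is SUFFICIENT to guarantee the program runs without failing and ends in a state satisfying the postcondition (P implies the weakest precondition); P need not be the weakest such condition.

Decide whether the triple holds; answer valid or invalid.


Working backward. After the program, the postcondition 2*r <= 3*e + 2*e + 3 and (r <= q + 5 or 3*q - 4 > 6) must hold; in canonical form it is 2*r <= 5*e + 3 and (r <= q + 5 or 3*q > 10).
Before e := q - e - 4: 5*e + 2*r <= 5*q - 17 and (r <= q + 5 or 3*q > 10)
Then branch requires 5*e <= 8*r + 23 and (r >= -13 or 6*r > -14); else branch requires ((3*q < -3 or 2*r <= e + 6) -> (7*r <= 5*q - 62 and (r <= q + 5 or 3*q > 10))) and ((not (3*q < -3 or 2*r <= e + 6)) -> (2*r <= 3 and (r <= e + 9 or 3*e > -2))).
Before the if: ((2*r <= 9 -> q + 2*r < -3) -> (5*e <= 8*r + 23 and (r >= -13 or 6*r > -14))) and ((not (2*r <= 9 -> q + 2*r < -3)) -> (((3*q < -3 or 2*r <= e + 6) -> (7*r <= 5*q - 62 and (r <= q + 5 or 3*q > 10))) and ((not (3*q < -3 or 2*r <= e + 6)) -> (2*r <= 3 and (r <= e + 9 or 3*e > -2)))))
The weakest precondition is ((2*r <= 9 -> q + 2*r < -3) -> (5*e <= 8*r + 23 and (r >= -13 or 6*r > -14))) and ((not (2*r <= 9 -> q + 2*r < -3)) -> (((3*q < -3 or 2*r <= e + 6) -> (7*r <= 5*q - 62 and (r <= q + 5 or 3*q > 10))) and ((not (3*q < -3 or 2*r <= e + 6)) -> (2*r <= 3 and (r <= e + 9 or 3*e > -2))))).
Check whether ((2*r <= 9 -> q + 2*r < -3) -> (5*e <= 8*r + 23 and (r >= -13 or 6*r > -14))) and ((not (2*r <= 9 -> q + 2*r < -3)) -> (((3*q < -3 or 2*r <= e + 6) -> (7*r <= 5*q - 62 and (r <= q + 5 or 3*q > 10))) and ((not (3*q < -3 or 2*r <= e + 10)) -> (2*r <= 3 and (r <= e + 9 or 3*e > -2))))) implies it.
Countermodel: at the initial state e = -10, q = 0, r = 0, the precondition holds but the weakest precondition fails.
Answer: invalid


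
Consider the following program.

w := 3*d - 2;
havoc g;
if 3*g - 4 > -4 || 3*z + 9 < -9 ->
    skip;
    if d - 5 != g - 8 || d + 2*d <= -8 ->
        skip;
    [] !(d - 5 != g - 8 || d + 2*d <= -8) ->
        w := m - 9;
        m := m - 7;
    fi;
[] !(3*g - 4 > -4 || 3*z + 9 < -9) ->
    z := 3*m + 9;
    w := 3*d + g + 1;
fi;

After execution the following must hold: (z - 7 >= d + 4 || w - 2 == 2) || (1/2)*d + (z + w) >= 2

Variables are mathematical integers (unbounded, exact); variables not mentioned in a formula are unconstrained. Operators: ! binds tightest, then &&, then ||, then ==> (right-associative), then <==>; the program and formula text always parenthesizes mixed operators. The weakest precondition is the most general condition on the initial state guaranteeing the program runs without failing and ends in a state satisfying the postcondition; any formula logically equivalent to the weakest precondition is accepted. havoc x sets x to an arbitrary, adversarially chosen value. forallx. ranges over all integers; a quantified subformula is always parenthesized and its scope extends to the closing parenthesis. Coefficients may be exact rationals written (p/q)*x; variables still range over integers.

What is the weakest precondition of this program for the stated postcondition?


Working backward. After the program, the postcondition (z - 7 >= d + 4 || w - 2 == 2) || (1/2)*d + (z + w) >= 2 must hold; in canonical form it is z >= d + 11 || w == 4 || (1/2)*d + w + z >= 2.
Then branch requires ((d != g - 3 || 3*d <= -8) ==> (z >= d + 11 || w == 4 || (1/2)*d + w + z >= 2)) && ((!(d != g - 3 || 3*d <= -8)) ==> (z >= d + 11 || m == 13 || (1/2)*d + m + z >= 11)); else branch requires 3*m >= d + 2 || 3*d + g == 3 || (7/2)*d + g + 3*m >= -8.
Before the if: ((3*g > 0 || 3*z < -18) ==> (((d != g - 3 || 3*d <= -8) ==> (z >= d + 11 || w == 4 || (1/2)*d + w + z >= 2)) && ((!(d != g - 3 || 3*d <= -8)) ==> (z >= d + 11 || m == 13 || (1/2)*d + m + z >= 11)))) && ((!(3*g > 0 || 3*z < -18)) ==> (3*m >= d + 2 || 3*d + g == 3 || (7/2)*d + g + 3*m >= -8))
Before havoc g: forall g_1. (((3*g_1 > 0 || 3*z < -18) ==> (((d != g_1 - 3 || 3*d <= -8) ==> (z >= d + 11 || w == 4 || (1/2)*d + w + z >= 2)) && ((!(d != g_1 - 3 || 3*d <= -8)) ==> (z >= d + 11 || m == 13 || (1/2)*d + m + z >= 11)))) && ((!(3*g_1 > 0 || 3*z < -18)) ==> (3*m >= d + 2 || 3*d + g_1 == 3 || (7/2)*d + g_1 + 3*m >= -8)))
Before w := 3*d - 2: forall g_1. (((3*g_1 > 0 || 3*z < -18) ==> (((d != g_1 - 3 || 3*d <= -8) ==> (z >= d + 11 || 3*d == 6 || (7/2)*d + z >= 4)) && ((!(d != g_1 - 3 || 3*d <= -8)) ==> (z >= d + 11 || m == 13 || (1/2)*d + m + z >= 11)))) && ((!(3*g_1 > 0 || 3*z < -18)) ==> (3*m >= d + 2 || 3*d + g_1 == 3 || (7/2)*d + g_1 + 3*m >= -8)))
Answer: WP = forall g_1. (((3*g_1 > 0 || 3*z < -18) ==> (((d != g_1 - 3 || 3*d <= -8) ==> (z >= d + 11 || 3*d == 6 || (7/2)*d + z >= 4)) && ((!(d != g_1 - 3 || 3*d <= -8)) ==> (z >= d + 11 || m == 13 || (1/2)*d + m + z >= 11)))) && ((!(3*g_1 > 0 || 3*z < -18)) ==> (3*m >= d + 2 || 3*d + g_1 == 3 || (7/2)*d + g_1 + 3*m >= -8)))


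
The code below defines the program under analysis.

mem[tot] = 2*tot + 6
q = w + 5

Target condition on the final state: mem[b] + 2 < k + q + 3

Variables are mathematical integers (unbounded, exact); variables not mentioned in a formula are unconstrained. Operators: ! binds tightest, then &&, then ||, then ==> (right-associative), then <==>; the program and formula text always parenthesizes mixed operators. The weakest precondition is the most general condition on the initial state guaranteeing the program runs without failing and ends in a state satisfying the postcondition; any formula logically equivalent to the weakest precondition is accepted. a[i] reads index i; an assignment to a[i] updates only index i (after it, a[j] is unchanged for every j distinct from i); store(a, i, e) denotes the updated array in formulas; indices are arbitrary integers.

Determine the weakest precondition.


Working backward. After the program, the postcondition mem[b] + 2 < k + q + 3 must hold; in canonical form it is mem[b] < k + q + 1.
Before q := w + 5: mem[b] < k + w + 6
Before mem[tot] := 2*tot + 6: store(mem, tot, 2*tot + 6)[b] < k + w + 6
Answer: WP = store(mem, tot, 2*tot + 6)[b] < k + w + 6


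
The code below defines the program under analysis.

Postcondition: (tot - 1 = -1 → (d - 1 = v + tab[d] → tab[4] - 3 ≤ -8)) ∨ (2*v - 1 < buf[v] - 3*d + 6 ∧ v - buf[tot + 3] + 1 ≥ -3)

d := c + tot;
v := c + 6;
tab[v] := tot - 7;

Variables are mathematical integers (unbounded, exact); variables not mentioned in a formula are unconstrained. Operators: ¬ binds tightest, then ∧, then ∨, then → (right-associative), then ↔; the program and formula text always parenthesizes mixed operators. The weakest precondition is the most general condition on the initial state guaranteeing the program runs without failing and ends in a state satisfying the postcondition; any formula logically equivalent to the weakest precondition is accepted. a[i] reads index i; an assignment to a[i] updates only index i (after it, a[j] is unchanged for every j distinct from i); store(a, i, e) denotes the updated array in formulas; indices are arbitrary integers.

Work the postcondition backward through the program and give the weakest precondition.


Working backward. After the program, the postcondition (tot - 1 = -1 → (d - 1 = v + tab[d] → tab[4] - 3 ≤ -8)) ∨ (2*v - 1 < buf[v] - 3*d + 6 ∧ v - buf[tot + 3] + 1 ≥ -3) must hold; in canonical form it is (tot = 0 → (d = tab[d] + v + 1 → tab[4] ≤ -5)) ∨ (3*d + 2*v < buf[v] + 7 ∧ v ≥ buf[tot + 3] - 4).
Before tab[v] := tot - 7: (tot = 0 → (d = store(tab, v, tot - 7)[d] + v + 1 → store(tab, v, tot - 7)[4] ≤ -5)) ∨ (3*d + 2*v < buf[v] + 7 ∧ v ≥ buf[tot + 3] - 4)
Before v := c + 6: (tot = 0 → (d = store(tab, c + 6, tot - 7)[d] + c + 7 → store(tab, c + 6, tot - 7)[4] ≤ -5)) ∨ (2*c + 3*d < buf[c + 6] - 5 ∧ c ≥ buf[tot + 3] - 10)
Before d := c + tot: (tot = 0 → (tot = store(tab, c + 6, tot - 7)[c + tot] + 7 → store(tab, c + 6, tot - 7)[4] ≤ -5)) ∨ (5*c + 3*tot < buf[c + 6] - 5 ∧ c ≥ buf[tot + 3] - 10)
Answer: WP = (tot = 0 → (tot = store(tab, c + 6, tot - 7)[c + tot] + 7 → store(tab, c + 6, tot - 7)[4] ≤ -5)) ∨ (5*c + 3*tot < buf[c + 6] - 5 ∧ c ≥ buf[tot + 3] - 10)


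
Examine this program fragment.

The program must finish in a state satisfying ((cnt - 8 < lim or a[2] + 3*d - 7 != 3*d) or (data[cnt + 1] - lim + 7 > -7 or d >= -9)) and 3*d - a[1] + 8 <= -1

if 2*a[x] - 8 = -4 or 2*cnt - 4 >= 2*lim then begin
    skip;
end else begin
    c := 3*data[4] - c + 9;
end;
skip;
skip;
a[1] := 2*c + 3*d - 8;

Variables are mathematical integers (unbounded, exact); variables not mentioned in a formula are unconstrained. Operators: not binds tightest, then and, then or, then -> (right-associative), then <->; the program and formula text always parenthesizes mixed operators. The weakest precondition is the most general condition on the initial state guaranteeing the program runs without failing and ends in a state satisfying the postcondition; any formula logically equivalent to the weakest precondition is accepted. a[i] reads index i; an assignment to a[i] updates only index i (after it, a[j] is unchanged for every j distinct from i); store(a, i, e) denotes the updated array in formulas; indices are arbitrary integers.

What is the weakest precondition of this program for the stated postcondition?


Working backward. After the program, the postcondition ((cnt - 8 < lim or a[2] + 3*d - 7 != 3*d) or (data[cnt + 1] - lim + 7 > -7 or d >= -9)) and 3*d - a[1] + 8 <= -1 must hold; in canonical form it is (cnt < lim + 8 or a[2] != 7 or data[cnt + 1] > lim - 14 or d >= -9) and 3*d <= a[1] - 9.
Before a[1] := 2*c + 3*d - 8: (cnt < lim + 8 or a[2] != 7 or data[cnt + 1] > lim - 14 or d >= -9) and 2*c >= 17
Before skip: (cnt < lim + 8 or a[2] != 7 or data[cnt + 1] > lim - 14 or d >= -9) and 2*c >= 17
Before skip: (cnt < lim + 8 or a[2] != 7 or data[cnt + 1] > lim - 14 or d >= -9) and 2*c >= 17
Then branch requires (cnt < lim + 8 or a[2] != 7 or data[cnt + 1] > lim - 14 or d >= -9) and 2*c >= 17; else branch requires (cnt < lim + 8 or a[2] != 7 or data[cnt + 1] > lim - 14 or d >= -9) and 6*data[4] >= 2*c - 1.
Before the if: ((2*a[x] = 4 or 2*cnt >= 2*lim + 4) -> ((cnt < lim + 8 or a[2] != 7 or data[cnt + 1] > lim - 14 or d >= -9) and 2*c >= 17)) and ((not (2*a[x] = 4 or 2*cnt >= 2*lim + 4)) -> ((cnt < lim + 8 or a[2] != 7 or data[cnt + 1] > lim - 14 or d >= -9) and 6*data[4] >= 2*c - 1))
Answer: WP = ((2*a[x] = 4 or 2*cnt >= 2*lim + 4) -> ((cnt < lim + 8 or a[2] != 7 or data[cnt + 1] > lim - 14 or d >= -9) and 2*c >= 17)) and ((not (2*a[x] = 4 or 2*cnt >= 2*lim + 4)) -> ((cnt < lim + 8 or a[2] != 7 or data[cnt + 1] > lim - 14 or d >= -9) and 6*data[4] >= 2*c - 1))


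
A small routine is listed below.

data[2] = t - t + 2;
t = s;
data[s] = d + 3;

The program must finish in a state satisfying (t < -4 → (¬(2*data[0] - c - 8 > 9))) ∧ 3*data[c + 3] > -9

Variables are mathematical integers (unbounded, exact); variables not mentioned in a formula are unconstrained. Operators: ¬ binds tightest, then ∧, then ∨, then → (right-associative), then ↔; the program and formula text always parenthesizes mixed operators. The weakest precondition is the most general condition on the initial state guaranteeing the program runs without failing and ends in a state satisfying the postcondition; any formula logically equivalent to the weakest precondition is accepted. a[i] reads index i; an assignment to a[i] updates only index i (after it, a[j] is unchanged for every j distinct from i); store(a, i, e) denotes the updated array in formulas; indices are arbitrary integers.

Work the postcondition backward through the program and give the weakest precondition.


Working backward. After the program, the postcondition (t < -4 → (¬(2*data[0] - c - 8 > 9))) ∧ 3*data[c + 3] > -9 must hold; in canonical form it is (t < -4 → (¬(2*data[0] > c + 17))) ∧ 3*data[c + 3] > -9.
Before data[s] := d + 3: (t < -4 → (¬(2*store(data, s, d + 3)[0] > c + 17))) ∧ 3*store(data, s, d + 3)[c + 3] > -9
Before t := s: (s < -4 → (¬(2*store(data, s, d + 3)[0] > c + 17))) ∧ 3*store(data, s, d + 3)[c + 3] > -9
Before data[2] := t - t + 2: (s < -4 → (¬(2*store(store(data, 2, 2), s, d + 3)[0] > c + 17))) ∧ 3*store(store(data, 2, 2), s, d + 3)[c + 3] > -9
Answer: WP = (s < -4 → (¬(2*store(store(data, 2, 2), s, d + 3)[0] > c + 17))) ∧ 3*store(store(data, 2, 2), s, d + 3)[c + 3] > -9


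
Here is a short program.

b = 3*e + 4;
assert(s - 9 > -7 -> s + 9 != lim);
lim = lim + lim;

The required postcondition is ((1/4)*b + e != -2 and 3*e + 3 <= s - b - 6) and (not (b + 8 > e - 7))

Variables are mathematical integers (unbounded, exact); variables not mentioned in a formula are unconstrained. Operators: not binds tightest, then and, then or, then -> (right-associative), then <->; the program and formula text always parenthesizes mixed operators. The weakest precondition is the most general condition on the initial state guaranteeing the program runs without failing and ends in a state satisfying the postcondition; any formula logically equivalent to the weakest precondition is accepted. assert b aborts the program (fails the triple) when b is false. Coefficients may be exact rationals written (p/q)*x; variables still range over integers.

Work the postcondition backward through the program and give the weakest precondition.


Working backward. After the program, the postcondition ((1/4)*b + e != -2 and 3*e + 3 <= s - b - 6) and (not (b + 8 > e - 7)) must hold; in canonical form it is (1/4)*b + e != -2 and b + 3*e <= s - 9 and (not (b > e - 15)).
Before lim := lim + lim: (1/4)*b + e != -2 and b + 3*e <= s - 9 and (not (b > e - 15))
Before assert s - 9 > -7 -> s + 9 != lim: (s > 2 -> s != lim - 9) and (1/4)*b + e != -2 and b + 3*e <= s - 9 and (not (b > e - 15))
Before b := 3*e + 4: (s > 2 -> s != lim - 9) and (7/4)*e != -3 and 6*e <= s - 13 and (not (2*e > -19))
Answer: WP = (s > 2 -> s != lim - 9) and (7/4)*e != -3 and 6*e <= s - 13 and (not (2*e > -19))


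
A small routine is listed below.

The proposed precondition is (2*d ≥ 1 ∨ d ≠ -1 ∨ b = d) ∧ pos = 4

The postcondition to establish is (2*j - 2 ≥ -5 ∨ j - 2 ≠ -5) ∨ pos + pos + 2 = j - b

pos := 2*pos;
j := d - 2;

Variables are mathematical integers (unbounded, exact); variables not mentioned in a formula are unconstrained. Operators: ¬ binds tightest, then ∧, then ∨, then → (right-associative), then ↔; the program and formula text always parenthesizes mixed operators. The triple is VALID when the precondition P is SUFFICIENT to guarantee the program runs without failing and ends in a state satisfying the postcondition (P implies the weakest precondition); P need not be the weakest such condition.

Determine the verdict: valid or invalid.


Working backward. After the program, the postcondition (2*j - 2 ≥ -5 ∨ j - 2 ≠ -5) ∨ pos + pos + 2 = j - b must hold; in canonical form it is 2*j ≥ -3 ∨ j ≠ -3 ∨ b + 2*pos = j - 2.
Before j := d - 2: 2*d ≥ 1 ∨ d ≠ -1 ∨ b + 2*pos = d - 4
Before pos := 2*pos: 2*d ≥ 1 ∨ d ≠ -1 ∨ b + 4*pos = d - 4
The weakest precondition is 2*d ≥ 1 ∨ d ≠ -1 ∨ b + 4*pos = d - 4.
Check whether (2*d ≥ 1 ∨ d ≠ -1 ∨ b = d) ∧ pos = 4 implies it.
Countermodel: at the initial state b = -1, d = -1, pos = 4, the precondition holds but the weakest precondition fails.
Answer: invalid


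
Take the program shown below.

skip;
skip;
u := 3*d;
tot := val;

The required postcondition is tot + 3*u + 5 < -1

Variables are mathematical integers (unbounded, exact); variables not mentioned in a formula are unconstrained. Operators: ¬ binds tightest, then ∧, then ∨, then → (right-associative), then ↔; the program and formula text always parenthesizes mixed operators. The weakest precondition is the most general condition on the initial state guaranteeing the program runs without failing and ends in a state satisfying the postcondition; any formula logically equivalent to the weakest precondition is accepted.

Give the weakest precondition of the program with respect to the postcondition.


Working backward. After the program, the postcondition tot + 3*u + 5 < -1 must hold; in canonical form it is tot + 3*u < -6.
Before tot := val: 3*u + val < -6
Before u := 3*d: 9*d + val < -6
Before skip: 9*d + val < -6
Before skip: 9*d + val < -6
Answer: WP = 9*d + val < -6


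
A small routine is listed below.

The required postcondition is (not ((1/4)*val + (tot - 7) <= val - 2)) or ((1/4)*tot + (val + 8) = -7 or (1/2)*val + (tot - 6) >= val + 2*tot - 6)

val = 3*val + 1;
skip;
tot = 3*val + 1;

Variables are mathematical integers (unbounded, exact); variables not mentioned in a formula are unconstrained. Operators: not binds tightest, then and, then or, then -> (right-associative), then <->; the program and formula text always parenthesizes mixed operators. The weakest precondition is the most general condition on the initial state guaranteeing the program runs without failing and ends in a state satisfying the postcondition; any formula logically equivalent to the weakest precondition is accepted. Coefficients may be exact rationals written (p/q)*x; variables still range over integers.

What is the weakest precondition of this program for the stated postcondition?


Working backward. After the program, the postcondition (not ((1/4)*val + (tot - 7) <= val - 2)) or ((1/4)*tot + (val + 8) = -7 or (1/2)*val + (tot - 6) >= val + 2*tot - 6) must hold; in canonical form it is (not (tot <= (3/4)*val + 5)) or (1/4)*tot + val = -15 or tot + (1/2)*val <= 0.
Before tot := 3*val + 1: (not ((9/4)*val <= 4)) or (7/4)*val = -61/4 or (7/2)*val <= -1
Before skip: (not ((9/4)*val <= 4)) or (7/4)*val = -61/4 or (7/2)*val <= -1
Before val := 3*val + 1: (not ((27/4)*val <= 7/4)) or (21/4)*val = -17 or (21/2)*val <= -9/2
Answer: WP = (not ((27/4)*val <= 7/4)) or (21/4)*val = -17 or (21/2)*val <= -9/2


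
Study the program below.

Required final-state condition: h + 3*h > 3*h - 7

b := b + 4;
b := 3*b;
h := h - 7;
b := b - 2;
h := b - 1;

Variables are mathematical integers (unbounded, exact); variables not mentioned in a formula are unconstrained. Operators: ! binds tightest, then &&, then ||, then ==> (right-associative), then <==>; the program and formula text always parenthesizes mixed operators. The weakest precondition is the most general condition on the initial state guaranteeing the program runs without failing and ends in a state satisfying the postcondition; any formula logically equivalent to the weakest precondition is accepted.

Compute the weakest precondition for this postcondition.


Working backward. After the program, the postcondition h + 3*h > 3*h - 7 must hold; in canonical form it is h > -7.
Before h := b - 1: b > -6
Before b := b - 2: b > -4
Before h := h - 7: b > -4
Before b := 3*b: 3*b > -4
Before b := b + 4: 3*b > -16
Answer: WP = 3*b > -16


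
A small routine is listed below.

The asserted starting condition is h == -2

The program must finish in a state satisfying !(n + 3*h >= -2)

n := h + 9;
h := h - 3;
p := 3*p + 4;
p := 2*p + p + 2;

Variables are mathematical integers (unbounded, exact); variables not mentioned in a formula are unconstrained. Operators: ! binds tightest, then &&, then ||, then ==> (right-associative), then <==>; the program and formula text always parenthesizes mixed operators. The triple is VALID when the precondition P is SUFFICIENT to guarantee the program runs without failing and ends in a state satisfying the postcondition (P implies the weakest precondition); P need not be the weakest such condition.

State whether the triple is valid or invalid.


Working backward. After the program, the postcondition !(n + 3*h >= -2) must hold; in canonical form it is !(3*h + n >= -2).
Before p := 2*p + p + 2: !(3*h + n >= -2)
Before p := 3*p + 4: !(3*h + n >= -2)
Before h := h - 3: !(3*h + n >= 7)
Before n := h + 9: !(4*h >= -2)
The weakest precondition is !(4*h >= -2).
Check whether h == -2 implies it.
Every state satisfying the precondition satisfies the weakest precondition: the implication holds.
Answer: valid


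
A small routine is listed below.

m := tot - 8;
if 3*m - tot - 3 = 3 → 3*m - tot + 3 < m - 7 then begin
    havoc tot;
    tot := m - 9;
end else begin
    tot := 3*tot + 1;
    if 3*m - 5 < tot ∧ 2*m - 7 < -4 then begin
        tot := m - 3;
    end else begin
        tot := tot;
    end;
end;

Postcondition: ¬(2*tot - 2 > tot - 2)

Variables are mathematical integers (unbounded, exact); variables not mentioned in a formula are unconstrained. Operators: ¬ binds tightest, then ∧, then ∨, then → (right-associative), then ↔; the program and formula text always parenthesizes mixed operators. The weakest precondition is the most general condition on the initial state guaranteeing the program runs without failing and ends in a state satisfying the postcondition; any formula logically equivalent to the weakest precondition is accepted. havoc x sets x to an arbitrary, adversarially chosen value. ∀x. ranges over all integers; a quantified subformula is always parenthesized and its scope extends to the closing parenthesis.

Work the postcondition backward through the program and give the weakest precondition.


Working backward. After the program, the postcondition ¬(2*tot - 2 > tot - 2) must hold; in canonical form it is ¬(tot > 0).
Then branch requires ¬(m > 9); else branch requires ((3*m < 3*tot + 6 ∧ 2*m < 3) → (¬(m > 3))) ∧ ((¬(3*m < 3*tot + 6 ∧ 2*m < 3)) → (¬(3*tot > -1))).
Before the if: ((3*m = tot + 6 → 2*m < tot - 10) → (¬(m > 9))) ∧ ((¬(3*m = tot + 6 → 2*m < tot - 10)) → (((3*m < 3*tot + 6 ∧ 2*m < 3) → (¬(m > 3))) ∧ ((¬(3*m < 3*tot + 6 ∧ 2*m < 3)) → (¬(3*tot > -1)))))
Before m := tot - 8: ((2*tot = 30 → tot < 6) → (¬(tot > 17))) ∧ ((¬(2*tot = 30 → tot < 6)) → ((2*tot < 19 → (¬(tot > 11))) ∧ ((¬(2*tot < 19)) → (¬(3*tot > -1)))))
Answer: WP = ((2*tot = 30 → tot < 6) → (¬(tot > 17))) ∧ ((¬(2*tot = 30 → tot < 6)) → ((2*tot < 19 → (¬(tot > 11))) ∧ ((¬(2*tot < 19)) → (¬(3*tot > -1)))))


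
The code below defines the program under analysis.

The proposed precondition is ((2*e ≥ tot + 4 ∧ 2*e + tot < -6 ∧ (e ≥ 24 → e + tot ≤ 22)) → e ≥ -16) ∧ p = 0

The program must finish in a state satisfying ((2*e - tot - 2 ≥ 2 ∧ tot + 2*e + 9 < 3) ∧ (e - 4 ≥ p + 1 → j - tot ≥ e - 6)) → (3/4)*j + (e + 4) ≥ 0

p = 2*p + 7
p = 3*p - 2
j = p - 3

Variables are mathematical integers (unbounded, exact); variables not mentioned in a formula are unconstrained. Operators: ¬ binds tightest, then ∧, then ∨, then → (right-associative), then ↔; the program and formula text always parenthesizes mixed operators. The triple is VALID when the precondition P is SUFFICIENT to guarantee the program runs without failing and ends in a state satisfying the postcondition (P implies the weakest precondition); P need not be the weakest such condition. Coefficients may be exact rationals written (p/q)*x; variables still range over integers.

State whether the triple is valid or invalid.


Working backward. After the program, the postcondition ((2*e - tot - 2 ≥ 2 ∧ tot + 2*e + 9 < 3) ∧ (e - 4 ≥ p + 1 → j - tot ≥ e - 6)) → (3/4)*j + (e + 4) ≥ 0 must hold; in canonical form it is (2*e ≥ tot + 4 ∧ 2*e + tot < -6 ∧ (e ≥ p + 5 → j ≥ e + tot - 6)) → e + (3/4)*j ≥ -4.
Before j := p - 3: (2*e ≥ tot + 4 ∧ 2*e + tot < -6 ∧ (e ≥ p + 5 → p ≥ e + tot - 3)) → e + (3/4)*p ≥ -7/4
Before p := 3*p - 2: (2*e ≥ tot + 4 ∧ 2*e + tot < -6 ∧ (e ≥ 3*p + 3 → 3*p ≥ e + tot - 1)) → e + (9/4)*p ≥ -1/4
Before p := 2*p + 7: (2*e ≥ tot + 4 ∧ 2*e + tot < -6 ∧ (e ≥ 6*p + 24 → 6*p ≥ e + tot - 22)) → e + (9/2)*p ≥ -16
The weakest precondition is (2*e ≥ tot + 4 ∧ 2*e + tot < -6 ∧ (e ≥ 6*p + 24 → 6*p ≥ e + tot - 22)) → e + (9/2)*p ≥ -16.
Check whether ((2*e ≥ tot + 4 ∧ 2*e + tot < -6 ∧ (e ≥ 24 → e + tot ≤ 22)) → e ≥ -16) ∧ p = 0 implies it.
Every state satisfying the precondition satisfies the weakest precondition: the implication holds.
Answer: valid


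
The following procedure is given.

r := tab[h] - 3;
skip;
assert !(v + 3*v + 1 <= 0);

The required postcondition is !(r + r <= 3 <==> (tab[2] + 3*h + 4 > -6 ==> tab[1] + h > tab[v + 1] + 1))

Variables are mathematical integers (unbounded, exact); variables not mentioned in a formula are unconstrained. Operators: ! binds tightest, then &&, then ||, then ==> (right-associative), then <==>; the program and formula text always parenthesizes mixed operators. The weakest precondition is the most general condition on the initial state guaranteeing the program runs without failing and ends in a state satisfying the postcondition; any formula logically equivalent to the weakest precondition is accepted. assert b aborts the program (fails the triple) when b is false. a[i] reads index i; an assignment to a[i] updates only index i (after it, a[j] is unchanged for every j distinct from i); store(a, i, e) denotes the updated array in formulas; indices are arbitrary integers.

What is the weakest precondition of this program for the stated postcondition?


Working backward. After the program, the postcondition !(r + r <= 3 <==> (tab[2] + 3*h + 4 > -6 ==> tab[1] + h > tab[v + 1] + 1)) must hold; in canonical form it is !(2*r <= 3 <==> (tab[2] + 3*h > -10 ==> tab[1] + h > tab[v + 1] + 1)).
Before assert !(v + 3*v + 1 <= 0): (!(4*v <= -1)) && (!(2*r <= 3 <==> (tab[2] + 3*h > -10 ==> tab[1] + h > tab[v + 1] + 1)))
Before skip: (!(4*v <= -1)) && (!(2*r <= 3 <==> (tab[2] + 3*h > -10 ==> tab[1] + h > tab[v + 1] + 1)))
Before r := tab[h] - 3: (!(4*v <= -1)) && (!(2*tab[h] <= 9 <==> (tab[2] + 3*h > -10 ==> tab[1] + h > tab[v + 1] + 1)))
Answer: WP = (!(4*v <= -1)) && (!(2*tab[h] <= 9 <==> (tab[2] + 3*h > -10 ==> tab[1] + h > tab[v + 1] + 1)))


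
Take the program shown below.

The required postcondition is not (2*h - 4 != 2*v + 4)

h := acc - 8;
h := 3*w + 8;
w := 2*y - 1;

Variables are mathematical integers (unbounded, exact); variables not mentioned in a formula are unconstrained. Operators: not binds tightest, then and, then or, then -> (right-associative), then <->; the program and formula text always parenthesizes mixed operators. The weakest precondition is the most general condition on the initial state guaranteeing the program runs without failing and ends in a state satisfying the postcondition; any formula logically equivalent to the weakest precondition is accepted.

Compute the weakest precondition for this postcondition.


Working backward. After the program, the postcondition not (2*h - 4 != 2*v + 4) must hold; in canonical form it is not (2*h != 2*v + 8).
Before w := 2*y - 1: not (2*h != 2*v + 8)
Before h := 3*w + 8: not (6*w != 2*v - 8)
Before h := acc - 8: not (6*w != 2*v - 8)
Answer: WP = not (6*w != 2*v - 8)


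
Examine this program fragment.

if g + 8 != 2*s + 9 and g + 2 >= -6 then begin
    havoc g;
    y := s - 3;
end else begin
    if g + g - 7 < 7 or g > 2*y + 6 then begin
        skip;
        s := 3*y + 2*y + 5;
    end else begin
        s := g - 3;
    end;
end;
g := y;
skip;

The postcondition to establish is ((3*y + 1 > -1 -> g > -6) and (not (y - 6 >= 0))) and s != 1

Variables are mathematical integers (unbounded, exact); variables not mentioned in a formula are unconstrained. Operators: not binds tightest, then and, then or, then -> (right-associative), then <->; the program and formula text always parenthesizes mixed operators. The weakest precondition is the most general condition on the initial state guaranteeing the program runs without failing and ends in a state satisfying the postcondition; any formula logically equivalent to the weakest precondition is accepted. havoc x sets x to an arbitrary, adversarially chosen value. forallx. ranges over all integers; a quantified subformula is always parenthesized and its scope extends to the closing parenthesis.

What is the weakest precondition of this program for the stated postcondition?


Working backward. After the program, the postcondition ((3*y + 1 > -1 -> g > -6) and (not (y - 6 >= 0))) and s != 1 must hold; in canonical form it is (3*y > -2 -> g > -6) and (not (y >= 6)) and s != 1.
Before skip: (3*y > -2 -> g > -6) and (not (y >= 6)) and s != 1
Before g := y: (3*y > -2 -> y > -6) and (not (y >= 6)) and s != 1
Then branch requires (3*s > 7 -> s > -3) and (not (s >= 9)) and s != 1; else branch requires ((2*g < 14 or g > 2*y + 6) -> ((3*y > -2 -> y > -6) and (not (y >= 6)) and 5*y != -4)) and ((not (2*g < 14 or g > 2*y + 6)) -> ((3*y > -2 -> y > -6) and (not (y >= 6)) and g != 4)).
Before the if: ((g != 2*s + 1 and g >= -8) -> ((3*s > 7 -> s > -3) and (not (s >= 9)) and s != 1)) and ((not (g != 2*s + 1 and g >= -8)) -> (((2*g < 14 or g > 2*y + 6) -> ((3*y > -2 -> y > -6) and (not (y >= 6)) and 5*y != -4)) and ((not (2*g < 14 or g > 2*y + 6)) -> ((3*y > -2 -> y > -6) and (not (y >= 6)) and g != 4))))
Answer: WP = ((g != 2*s + 1 and g >= -8) -> ((3*s > 7 -> s > -3) and (not (s >= 9)) and s != 1)) and ((not (g != 2*s + 1 and g >= -8)) -> (((2*g < 14 or g > 2*y + 6) -> ((3*y > -2 -> y > -6) and (not (y >= 6)) and 5*y != -4)) and ((not (2*g < 14 or g > 2*y + 6)) -> ((3*y > -2 -> y > -6) and (not (y >= 6)) and g != 4))))
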